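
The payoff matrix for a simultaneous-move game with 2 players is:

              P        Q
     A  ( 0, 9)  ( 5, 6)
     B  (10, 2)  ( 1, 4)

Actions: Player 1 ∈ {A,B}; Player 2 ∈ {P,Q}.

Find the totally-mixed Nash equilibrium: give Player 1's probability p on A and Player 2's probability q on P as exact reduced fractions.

P1 indiff ⇒ q·0+(1-q)·5 = q·10+(1-q)·1 ⇒ q(-10) = (1-q)(-4) ⇒ q = 2/7
P2 indiff ⇒ p·9+(1-p)·2 = p·6+(1-p)·4 ⇒ p(3) = (1-p)(2) ⇒ p = 2/5

p=2/5, q=2/7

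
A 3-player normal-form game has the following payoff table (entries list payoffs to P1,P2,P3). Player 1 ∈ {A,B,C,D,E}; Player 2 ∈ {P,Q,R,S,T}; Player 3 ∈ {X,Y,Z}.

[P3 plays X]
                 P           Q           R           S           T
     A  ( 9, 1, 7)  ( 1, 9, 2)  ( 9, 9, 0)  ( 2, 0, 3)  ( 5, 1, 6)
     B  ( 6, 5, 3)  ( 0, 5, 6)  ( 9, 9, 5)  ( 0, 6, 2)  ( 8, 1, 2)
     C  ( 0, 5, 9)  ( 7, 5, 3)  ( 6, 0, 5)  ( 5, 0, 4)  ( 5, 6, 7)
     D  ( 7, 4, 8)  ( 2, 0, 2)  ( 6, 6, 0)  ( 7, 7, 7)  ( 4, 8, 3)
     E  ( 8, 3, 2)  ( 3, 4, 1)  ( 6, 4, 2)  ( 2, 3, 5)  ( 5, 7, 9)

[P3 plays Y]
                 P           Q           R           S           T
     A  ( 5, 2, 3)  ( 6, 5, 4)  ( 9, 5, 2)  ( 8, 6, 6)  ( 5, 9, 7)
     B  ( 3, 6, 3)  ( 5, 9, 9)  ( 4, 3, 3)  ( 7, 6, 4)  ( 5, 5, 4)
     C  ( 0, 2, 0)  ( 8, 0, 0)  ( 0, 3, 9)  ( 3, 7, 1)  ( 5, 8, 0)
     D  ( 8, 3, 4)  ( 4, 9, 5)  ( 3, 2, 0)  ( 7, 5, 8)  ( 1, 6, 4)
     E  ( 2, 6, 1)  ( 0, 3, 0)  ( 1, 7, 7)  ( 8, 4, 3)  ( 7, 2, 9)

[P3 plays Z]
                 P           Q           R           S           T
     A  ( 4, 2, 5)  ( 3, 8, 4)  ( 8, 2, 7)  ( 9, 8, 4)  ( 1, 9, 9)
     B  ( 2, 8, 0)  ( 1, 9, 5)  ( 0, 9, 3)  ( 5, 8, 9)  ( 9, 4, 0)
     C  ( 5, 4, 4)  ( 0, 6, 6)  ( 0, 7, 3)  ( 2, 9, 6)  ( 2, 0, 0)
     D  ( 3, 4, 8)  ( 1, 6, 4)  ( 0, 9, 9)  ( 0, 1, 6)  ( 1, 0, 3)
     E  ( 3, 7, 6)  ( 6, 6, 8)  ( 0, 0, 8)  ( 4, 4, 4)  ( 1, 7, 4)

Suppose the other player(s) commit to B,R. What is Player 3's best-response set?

u_3(X vs B,R) = 5
u_3(Y vs B,R) = 3
u_3(Z vs B,R) = 3
max payoff 5 at {X}

BR_3 = {X}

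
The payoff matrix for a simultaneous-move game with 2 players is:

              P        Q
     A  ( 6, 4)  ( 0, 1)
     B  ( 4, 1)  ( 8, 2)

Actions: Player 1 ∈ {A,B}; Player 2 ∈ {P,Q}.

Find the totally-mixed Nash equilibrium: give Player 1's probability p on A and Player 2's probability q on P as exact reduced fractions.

(p,q) = (1/4, 4/5)

P1 indiff ⇒ q·6+(1-q)·0 = q·4+(1-q)·8 ⇒ q(2) = (1-q)(8) ⇒ q = 4/5
P2 indiff ⇒ p·4+(1-p)·1 = p·1+(1-p)·2 ⇒ p(3) = (1-p)(1) ⇒ p = 1/4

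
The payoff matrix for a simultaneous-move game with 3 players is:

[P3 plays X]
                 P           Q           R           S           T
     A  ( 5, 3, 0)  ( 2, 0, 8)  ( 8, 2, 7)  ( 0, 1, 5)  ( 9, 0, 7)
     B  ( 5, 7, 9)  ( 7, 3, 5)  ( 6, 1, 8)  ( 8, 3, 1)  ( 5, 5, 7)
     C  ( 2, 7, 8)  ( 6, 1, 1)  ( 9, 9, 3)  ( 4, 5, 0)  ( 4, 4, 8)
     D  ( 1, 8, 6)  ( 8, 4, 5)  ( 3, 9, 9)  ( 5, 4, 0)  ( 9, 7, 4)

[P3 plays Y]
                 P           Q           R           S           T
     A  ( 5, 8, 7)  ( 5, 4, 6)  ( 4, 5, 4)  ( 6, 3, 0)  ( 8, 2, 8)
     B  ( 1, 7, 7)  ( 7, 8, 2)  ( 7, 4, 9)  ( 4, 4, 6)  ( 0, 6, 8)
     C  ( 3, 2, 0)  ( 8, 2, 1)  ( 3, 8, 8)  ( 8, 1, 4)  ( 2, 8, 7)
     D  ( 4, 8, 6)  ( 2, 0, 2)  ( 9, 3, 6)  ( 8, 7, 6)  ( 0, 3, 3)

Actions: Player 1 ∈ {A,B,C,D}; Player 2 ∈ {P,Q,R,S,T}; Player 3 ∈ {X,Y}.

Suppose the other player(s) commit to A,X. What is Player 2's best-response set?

u_2(P vs A,X) = 3
u_2(Q vs A,X) = 0
u_2(R vs A,X) = 2
u_2(S vs A,X) = 1
u_2(T vs A,X) = 0
max payoff 3 at {P}

argmax u_2 = {P}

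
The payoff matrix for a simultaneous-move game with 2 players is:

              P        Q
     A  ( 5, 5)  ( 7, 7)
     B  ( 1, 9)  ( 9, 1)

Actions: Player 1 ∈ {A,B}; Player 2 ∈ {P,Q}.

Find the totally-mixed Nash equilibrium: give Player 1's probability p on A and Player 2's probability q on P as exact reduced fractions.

P1 indiff ⇒ q·5+(1-q)·7 = q·1+(1-q)·9 ⇒ q(4) = (1-q)(2) ⇒ q = 1/3
P2 indiff ⇒ p·5+(1-p)·9 = p·7+(1-p)·1 ⇒ p(-2) = (1-p)(-8) ⇒ p = 4/5

(p,q) = (4/5, 1/3)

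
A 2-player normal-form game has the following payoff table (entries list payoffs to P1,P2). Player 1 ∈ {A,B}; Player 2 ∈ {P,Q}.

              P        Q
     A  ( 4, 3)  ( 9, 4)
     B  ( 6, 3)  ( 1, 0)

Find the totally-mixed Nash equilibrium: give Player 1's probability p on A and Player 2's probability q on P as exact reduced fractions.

P1 mixes 3/4 on A; P2 mixes 4/5 on P

P1 indiff ⇒ q·4+(1-q)·9 = q·6+(1-q)·1 ⇒ q(-2) = (1-q)(-8) ⇒ q = 4/5
P2 indiff ⇒ p·3+(1-p)·3 = p·4+(1-p)·0 ⇒ p(-1) = (1-p)(-3) ⇒ p = 3/4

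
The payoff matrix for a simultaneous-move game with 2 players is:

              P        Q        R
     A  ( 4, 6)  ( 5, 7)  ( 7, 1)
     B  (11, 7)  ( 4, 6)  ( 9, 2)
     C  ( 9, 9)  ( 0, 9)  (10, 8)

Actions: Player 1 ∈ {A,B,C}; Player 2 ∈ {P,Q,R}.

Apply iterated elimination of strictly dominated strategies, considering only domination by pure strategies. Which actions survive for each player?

P2 drop R (P beats it: A:6>1 B:7>2 C:9>8)
P1 drop C (B beats it: P:11>9 Q:4>0)
P1→{A,B} P2→{P,Q}

Survivors P1:{A,B} P2:{P,Q}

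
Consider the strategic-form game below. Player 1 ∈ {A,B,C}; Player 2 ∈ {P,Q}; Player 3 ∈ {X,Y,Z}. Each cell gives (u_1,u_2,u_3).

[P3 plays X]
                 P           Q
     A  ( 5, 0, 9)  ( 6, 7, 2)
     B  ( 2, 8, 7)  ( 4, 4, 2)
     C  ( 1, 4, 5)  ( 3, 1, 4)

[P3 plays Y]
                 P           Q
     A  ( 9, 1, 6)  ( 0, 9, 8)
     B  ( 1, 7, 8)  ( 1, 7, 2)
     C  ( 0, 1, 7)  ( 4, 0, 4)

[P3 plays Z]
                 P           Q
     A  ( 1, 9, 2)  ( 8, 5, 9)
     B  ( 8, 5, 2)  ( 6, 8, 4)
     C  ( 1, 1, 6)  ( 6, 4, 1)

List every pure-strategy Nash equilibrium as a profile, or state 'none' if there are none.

(A,P,X): not NE [P2→Q gives 7>0]
(A,P,Y): not NE [P2→Q gives 9>1; P3→X gives 9>6]
(A,P,Z): not NE [P1→B gives 8>1; P3→X gives 9>2]
(A,Q,X): not NE [P3→Z gives 9>2]
(A,Q,Y): not NE [P1→C gives 4>0; P3→Z gives 9>8]
(A,Q,Z): not NE [P2→P gives 9>5]
(B,P,X): not NE [P1→A gives 5>2; P3→Y gives 8>7]
(B,P,Y): not NE [P1→A gives 9>1]
(B,P,Z): not NE [P2→Q gives 8>5; P3→Y gives 8>2]
(B,Q,X): not NE [P1→A gives 6>4; P2→P gives 8>4; P3→Z gives 4>2]
(B,Q,Y): not NE [P1→C gives 4>1; P3→Z gives 4>2]
(B,Q,Z): not NE [P1→A gives 8>6]
(C,P,X): not NE [P1→A gives 5>1; P3→Y gives 7>5]
(C,P,Y): not NE [P1→A gives 9>0]
(C,P,Z): not NE [P1→B gives 8>1; P2→Q gives 4>1; P3→Y gives 7>6]
(C,Q,X): not NE [P1→A gives 6>3; P2→P gives 4>1]
(C,Q,Y): not NE [P2→P gives 1>0]
(C,Q,Z): not NE [P1→A gives 8>6; P3→Y gives 4>1]

No pure NE.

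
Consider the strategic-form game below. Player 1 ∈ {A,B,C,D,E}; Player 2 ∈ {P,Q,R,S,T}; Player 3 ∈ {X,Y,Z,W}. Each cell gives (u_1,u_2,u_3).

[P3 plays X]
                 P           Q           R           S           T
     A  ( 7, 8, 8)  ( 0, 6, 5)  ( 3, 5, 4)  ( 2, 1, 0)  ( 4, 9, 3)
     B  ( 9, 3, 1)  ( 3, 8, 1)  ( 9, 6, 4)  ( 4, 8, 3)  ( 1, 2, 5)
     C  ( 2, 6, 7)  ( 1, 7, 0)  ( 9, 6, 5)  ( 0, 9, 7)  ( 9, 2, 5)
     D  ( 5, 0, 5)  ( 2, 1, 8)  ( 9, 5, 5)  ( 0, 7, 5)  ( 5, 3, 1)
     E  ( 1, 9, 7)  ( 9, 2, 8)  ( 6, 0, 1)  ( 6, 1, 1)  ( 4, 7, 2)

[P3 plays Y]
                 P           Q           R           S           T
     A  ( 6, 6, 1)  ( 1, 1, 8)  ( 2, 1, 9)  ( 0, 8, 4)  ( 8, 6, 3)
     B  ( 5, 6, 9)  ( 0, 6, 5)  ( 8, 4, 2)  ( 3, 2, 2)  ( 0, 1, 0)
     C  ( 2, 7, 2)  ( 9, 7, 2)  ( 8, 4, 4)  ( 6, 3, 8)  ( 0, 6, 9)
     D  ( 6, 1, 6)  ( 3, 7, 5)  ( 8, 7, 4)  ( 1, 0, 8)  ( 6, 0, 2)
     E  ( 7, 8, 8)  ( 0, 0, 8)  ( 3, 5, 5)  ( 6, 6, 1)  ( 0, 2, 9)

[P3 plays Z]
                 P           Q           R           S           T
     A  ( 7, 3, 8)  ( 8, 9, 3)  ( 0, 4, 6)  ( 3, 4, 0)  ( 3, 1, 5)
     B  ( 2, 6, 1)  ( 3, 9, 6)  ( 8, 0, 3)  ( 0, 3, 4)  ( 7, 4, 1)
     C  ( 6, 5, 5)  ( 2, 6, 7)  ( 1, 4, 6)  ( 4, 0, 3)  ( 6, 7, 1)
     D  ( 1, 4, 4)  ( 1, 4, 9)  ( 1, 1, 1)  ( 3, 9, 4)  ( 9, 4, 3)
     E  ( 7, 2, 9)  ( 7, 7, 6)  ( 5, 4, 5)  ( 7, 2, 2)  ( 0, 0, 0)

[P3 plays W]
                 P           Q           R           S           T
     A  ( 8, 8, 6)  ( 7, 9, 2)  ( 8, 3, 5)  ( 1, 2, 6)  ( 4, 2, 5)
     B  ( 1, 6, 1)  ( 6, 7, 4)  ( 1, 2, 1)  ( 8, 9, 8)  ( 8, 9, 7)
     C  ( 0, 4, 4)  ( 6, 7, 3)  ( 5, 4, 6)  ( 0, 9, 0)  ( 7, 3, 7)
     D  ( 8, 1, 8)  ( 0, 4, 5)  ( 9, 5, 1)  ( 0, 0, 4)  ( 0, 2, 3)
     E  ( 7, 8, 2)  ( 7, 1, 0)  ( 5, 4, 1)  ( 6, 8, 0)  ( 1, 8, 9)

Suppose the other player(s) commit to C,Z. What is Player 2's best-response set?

u_2(P vs C,Z) = 5
u_2(Q vs C,Z) = 6
u_2(R vs C,Z) = 4
u_2(S vs C,Z) = 0
u_2(T vs C,Z) = 7
max payoff 7 at {T}

P2 best: {T}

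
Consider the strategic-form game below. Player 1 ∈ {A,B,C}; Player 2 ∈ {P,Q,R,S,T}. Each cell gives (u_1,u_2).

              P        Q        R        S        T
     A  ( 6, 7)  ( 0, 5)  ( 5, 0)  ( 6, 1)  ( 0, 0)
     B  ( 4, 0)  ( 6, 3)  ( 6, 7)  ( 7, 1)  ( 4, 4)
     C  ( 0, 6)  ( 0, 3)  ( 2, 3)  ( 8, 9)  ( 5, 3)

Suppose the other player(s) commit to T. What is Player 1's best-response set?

u_1(A vs T) = 0
u_1(B vs T) = 4
u_1(C vs T) = 5
max payoff 5 at {C}

argmax u_1 = {C}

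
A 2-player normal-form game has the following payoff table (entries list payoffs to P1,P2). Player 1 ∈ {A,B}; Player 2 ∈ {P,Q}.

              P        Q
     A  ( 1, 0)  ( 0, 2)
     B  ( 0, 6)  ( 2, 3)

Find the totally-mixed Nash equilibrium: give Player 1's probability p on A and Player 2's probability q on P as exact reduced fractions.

p=3/5, q=2/3

P1 indiff ⇒ q·1+(1-q)·0 = q·0+(1-q)·2 ⇒ q(1) = (1-q)(2) ⇒ q = 2/3
P2 indiff ⇒ p·0+(1-p)·6 = p·2+(1-p)·3 ⇒ p(-2) = (1-p)(-3) ⇒ p = 3/5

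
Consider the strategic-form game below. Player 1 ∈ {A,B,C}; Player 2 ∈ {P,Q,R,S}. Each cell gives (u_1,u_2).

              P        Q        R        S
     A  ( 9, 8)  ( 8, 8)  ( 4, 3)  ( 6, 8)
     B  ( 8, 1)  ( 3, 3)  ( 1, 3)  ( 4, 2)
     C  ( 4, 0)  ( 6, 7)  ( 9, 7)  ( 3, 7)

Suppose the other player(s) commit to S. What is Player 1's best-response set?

BR_1 = {A}

u_1(A vs S) = 6
u_1(B vs S) = 4
u_1(C vs S) = 3
max payoff 6 at {A}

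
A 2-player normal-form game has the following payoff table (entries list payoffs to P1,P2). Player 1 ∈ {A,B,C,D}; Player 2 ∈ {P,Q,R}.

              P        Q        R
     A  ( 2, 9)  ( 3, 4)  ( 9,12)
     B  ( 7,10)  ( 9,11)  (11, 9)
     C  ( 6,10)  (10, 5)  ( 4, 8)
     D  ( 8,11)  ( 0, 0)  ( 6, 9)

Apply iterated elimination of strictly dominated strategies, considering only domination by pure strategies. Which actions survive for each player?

Remaining: P1:{B,C,D} P2:{P,Q}

P1 drop A (B beats it: P:7>2 Q:9>3 R:11>9)
P2 drop R (P beats it: B:10>9 C:10>8 D:11>9)
P1→{B,C,D} P2→{P,Q}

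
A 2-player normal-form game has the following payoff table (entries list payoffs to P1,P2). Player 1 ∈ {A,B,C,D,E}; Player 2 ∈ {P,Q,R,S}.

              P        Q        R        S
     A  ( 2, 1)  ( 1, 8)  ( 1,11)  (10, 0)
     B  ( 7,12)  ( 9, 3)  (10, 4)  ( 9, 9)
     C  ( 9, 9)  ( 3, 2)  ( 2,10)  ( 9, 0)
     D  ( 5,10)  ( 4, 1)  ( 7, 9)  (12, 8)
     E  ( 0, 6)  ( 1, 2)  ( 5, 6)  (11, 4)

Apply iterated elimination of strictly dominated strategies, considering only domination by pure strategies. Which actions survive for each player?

P1 drop A (D beats it: P:5>2 Q:4>1 R:7>1 S:12>10)
P1 drop E (D beats it: P:5>0 Q:4>1 R:7>5 S:12>11)
P2 drop Q (P beats it: B:12>3 C:9>2 D:10>1)
P2 drop S (P beats it: B:12>9 C:9>0 D:10>8)
P1 drop D (B beats it: P:7>5 R:10>7)
P1→{B,C} P2→{P,R}

Remaining: P1:{B,C} P2:{P,R}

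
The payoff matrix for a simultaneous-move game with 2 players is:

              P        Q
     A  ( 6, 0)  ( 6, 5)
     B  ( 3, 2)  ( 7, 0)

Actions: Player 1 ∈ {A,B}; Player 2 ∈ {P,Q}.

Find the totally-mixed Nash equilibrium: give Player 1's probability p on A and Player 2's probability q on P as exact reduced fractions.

P1 indiff ⇒ q·6+(1-q)·6 = q·3+(1-q)·7 ⇒ q(3) = (1-q)(1) ⇒ q = 1/4
P2 indiff ⇒ p·0+(1-p)·2 = p·5+(1-p)·0 ⇒ p(-5) = (1-p)(-2) ⇒ p = 2/7

p=2/7, q=1/4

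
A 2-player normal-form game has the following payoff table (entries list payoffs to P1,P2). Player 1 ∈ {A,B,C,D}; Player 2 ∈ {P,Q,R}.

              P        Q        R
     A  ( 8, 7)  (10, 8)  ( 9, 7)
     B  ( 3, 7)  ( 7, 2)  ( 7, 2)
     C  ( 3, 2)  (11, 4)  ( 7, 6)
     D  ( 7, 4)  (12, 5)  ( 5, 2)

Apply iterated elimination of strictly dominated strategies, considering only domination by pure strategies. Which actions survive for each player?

Remaining: P1:{A,C,D} P2:{Q,R}

P1 drop B (A beats it: P:8>3 Q:10>7 R:9>7)
P2 drop P (Q beats it: A:8>7 C:4>2 D:5>4)
P1→{A,C,D} P2→{Q,R}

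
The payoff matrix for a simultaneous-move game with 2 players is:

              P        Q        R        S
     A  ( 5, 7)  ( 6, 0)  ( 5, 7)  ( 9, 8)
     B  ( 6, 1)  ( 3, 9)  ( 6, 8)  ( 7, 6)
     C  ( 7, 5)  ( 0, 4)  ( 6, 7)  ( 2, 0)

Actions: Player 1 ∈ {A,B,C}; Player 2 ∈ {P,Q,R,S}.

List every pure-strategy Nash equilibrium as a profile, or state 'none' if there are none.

(A,P): not NE [P1→C gives 7>5; P2→S gives 8>7]
(A,Q): not NE [P2→S gives 8>0]
(A,R): not NE [P1→C gives 6>5; P2→S gives 8>7]
(A,S): NE
(B,P): not NE [P1→C gives 7>6; P2→Q gives 9>1]
(B,Q): not NE [P1→A gives 6>3]
(B,R): not NE [P2→Q gives 9>8]
(B,S): not NE [P1→A gives 9>7; P2→Q gives 9>6]
(C,P): not NE [P2→R gives 7>5]
(C,Q): not NE [P1→A gives 6>0; P2→R gives 7>4]
(C,R): NE
(C,S): not NE [P1→A gives 9>2; P2→R gives 7>0]

PSNE = {(A,S), (C,R)}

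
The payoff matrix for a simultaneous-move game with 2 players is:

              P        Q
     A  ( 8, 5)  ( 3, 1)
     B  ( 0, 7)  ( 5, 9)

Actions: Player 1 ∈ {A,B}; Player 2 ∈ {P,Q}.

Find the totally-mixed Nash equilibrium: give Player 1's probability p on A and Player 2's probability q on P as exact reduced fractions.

P1 indiff ⇒ q·8+(1-q)·3 = q·0+(1-q)·5 ⇒ q(8) = (1-q)(2) ⇒ q = 1/5
P2 indiff ⇒ p·5+(1-p)·7 = p·1+(1-p)·9 ⇒ p(4) = (1-p)(2) ⇒ p = 1/3

(p,q) = (1/3, 1/5)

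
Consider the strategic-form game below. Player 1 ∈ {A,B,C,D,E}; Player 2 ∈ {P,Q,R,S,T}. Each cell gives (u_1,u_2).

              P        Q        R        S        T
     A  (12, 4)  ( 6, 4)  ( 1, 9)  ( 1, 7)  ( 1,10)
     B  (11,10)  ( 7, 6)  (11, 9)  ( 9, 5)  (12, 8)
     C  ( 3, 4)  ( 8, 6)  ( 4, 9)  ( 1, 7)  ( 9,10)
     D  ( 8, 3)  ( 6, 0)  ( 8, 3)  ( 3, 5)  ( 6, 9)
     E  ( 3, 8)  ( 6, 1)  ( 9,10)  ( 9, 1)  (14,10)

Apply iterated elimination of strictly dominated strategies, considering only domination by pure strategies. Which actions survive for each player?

P1 drop D (B beats it: P:11>8 Q:7>6 R:11>8 S:9>3 T:12>6)
P2 drop Q (R beats it: A:9>4 B:9>6 C:9>6 E:10>1)
P1 drop C (B beats it: P:11>3 R:11>4 S:9>1 T:12>9)
P2 drop S (R beats it: A:9>7 B:9>5 E:10>1)
P1→{A,B,E} P2→{P,R,T}

Remaining: P1:{A,B,E} P2:{P,R,T}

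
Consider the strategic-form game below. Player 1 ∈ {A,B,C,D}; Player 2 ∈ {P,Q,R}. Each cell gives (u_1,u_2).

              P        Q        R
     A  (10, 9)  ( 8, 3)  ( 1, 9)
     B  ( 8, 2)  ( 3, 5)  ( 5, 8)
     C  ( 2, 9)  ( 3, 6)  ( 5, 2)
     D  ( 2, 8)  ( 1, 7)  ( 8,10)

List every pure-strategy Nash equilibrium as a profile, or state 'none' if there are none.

PSNE = {(A,P), (D,R)}

(A,P): NE
(A,Q): not NE [P2→R gives 9>3]
(A,R): not NE [P1→D gives 8>1]
(B,P): not NE [P1→A gives 10>8; P2→R gives 8>2]
(B,Q): not NE [P1→A gives 8>3; P2→R gives 8>5]
(B,R): not NE [P1→D gives 8>5]
(C,P): not NE [P1→A gives 10>2]
(C,Q): not NE [P1→A gives 8>3; P2→P gives 9>6]
(C,R): not NE [P1→D gives 8>5; P2→P gives 9>2]
(D,P): not NE [P1→A gives 10>2; P2→R gives 10>8]
(D,Q): not NE [P1→A gives 8>1; P2→R gives 10>7]
(D,R): NE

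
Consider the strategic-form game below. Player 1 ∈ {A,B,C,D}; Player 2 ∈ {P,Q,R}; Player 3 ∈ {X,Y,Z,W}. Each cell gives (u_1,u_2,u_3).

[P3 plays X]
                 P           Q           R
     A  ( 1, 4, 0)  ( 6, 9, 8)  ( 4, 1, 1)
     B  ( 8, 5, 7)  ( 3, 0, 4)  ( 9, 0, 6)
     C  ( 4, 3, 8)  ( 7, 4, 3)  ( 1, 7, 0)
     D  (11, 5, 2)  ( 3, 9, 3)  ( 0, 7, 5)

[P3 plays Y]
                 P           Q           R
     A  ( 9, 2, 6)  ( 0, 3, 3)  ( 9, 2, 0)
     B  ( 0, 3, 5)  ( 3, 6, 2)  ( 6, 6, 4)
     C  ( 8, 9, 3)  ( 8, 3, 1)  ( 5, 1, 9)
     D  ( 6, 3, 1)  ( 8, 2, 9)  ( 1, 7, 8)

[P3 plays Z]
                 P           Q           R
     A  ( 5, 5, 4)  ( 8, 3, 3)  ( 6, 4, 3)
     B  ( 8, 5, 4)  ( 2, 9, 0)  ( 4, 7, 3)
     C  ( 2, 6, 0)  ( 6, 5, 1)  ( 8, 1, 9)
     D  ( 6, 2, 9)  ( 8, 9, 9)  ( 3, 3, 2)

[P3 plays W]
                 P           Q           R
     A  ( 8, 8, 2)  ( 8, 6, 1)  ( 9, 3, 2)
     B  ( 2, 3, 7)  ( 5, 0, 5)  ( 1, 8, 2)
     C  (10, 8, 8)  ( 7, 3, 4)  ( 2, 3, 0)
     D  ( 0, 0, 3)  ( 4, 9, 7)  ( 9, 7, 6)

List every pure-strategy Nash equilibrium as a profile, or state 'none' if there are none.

(A,P,X): not NE [P1→D gives 11>1; P2→Q gives 9>4; P3→Y gives 6>0]
(A,P,Y): not NE [P2→Q gives 3>2]
(A,P,Z): not NE [P1→B gives 8>5; P3→Y gives 6>4]
(A,P,W): not NE [P1→C gives 10>8; P3→Y gives 6>2]
(A,Q,X): not NE [P1→C gives 7>6]
(A,Q,Y): not NE [P1→D gives 8>0; P3→X gives 8>3]
(A,Q,Z): not NE [P2→P gives 5>3; P3→X gives 8>3]
(A,Q,W): not NE [P2→P gives 8>6; P3→X gives 8>1]
(A,R,X): not NE [P1→B gives 9>4; P2→Q gives 9>1; P3→Z gives 3>1]
(A,R,Y): not NE [P2→Q gives 3>2; P3→Z gives 3>0]
(A,R,Z): not NE [P1→C gives 8>6; P2→P gives 5>4]
(A,R,W): not NE [P2→P gives 8>3; P3→Z gives 3>2]
(B,P,X): not NE [P1→D gives 11>8]
(B,P,Y): not NE [P1→A gives 9>0; P2→R gives 6>3; P3→W gives 7>5]
(B,P,Z): not NE [P2→Q gives 9>5; P3→W gives 7>4]
(B,P,W): not NE [P1→C gives 10>2; P2→R gives 8>3]
(B,Q,X): not NE [P1→C gives 7>3; P2→P gives 5>0; P3→W gives 5>4]
(B,Q,Y): not NE [P1→D gives 8>3; P3→W gives 5>2]
(B,Q,Z): not NE [P1→D gives 8>2; P3→W gives 5>0]
(B,Q,W): not NE [P1→A gives 8>5; P2→R gives 8>0]
(B,R,X): not NE [P2→P gives 5>0]
(B,R,Y): not NE [P1→A gives 9>6; P3→X gives 6>4]
(B,R,Z): not NE [P1→C gives 8>4; P2→Q gives 9>7; P3→X gives 6>3]
(B,R,W): not NE [P1→D gives 9>1; P3→X gives 6>2]
(C,P,X): not NE [P1→D gives 11>4; P2→R gives 7>3]
(C,P,Y): not NE [P1→A gives 9>8; P3→W gives 8>3]
(C,P,Z): not NE [P1→B gives 8>2; P3→W gives 8>0]
(C,P,W): NE
(C,Q,X): not NE [P2→R gives 7>4; P3→W gives 4>3]
(C,Q,Y): not NE [P2→P gives 9>3; P3→W gives 4>1]
(C,Q,Z): not NE [P1→D gives 8>6; P2→P gives 6>5; P3→W gives 4>1]
(C,Q,W): not NE [P1→A gives 8>7; P2→P gives 8>3]
(C,R,X): not NE [P1→B gives 9>1; P3→Z gives 9>0]
(C,R,Y): not NE [P1→A gives 9>5; P2→P gives 9>1]
(C,R,Z): not NE [P2→P gives 6>1]
(C,R,W): not NE [P1→D gives 9>2; P2→P gives 8>3; P3→Z gives 9>0]
(D,P,X): not NE [P2→Q gives 9>5; P3→Z gives 9>2]
(D,P,Y): not NE [P1→A gives 9>6; P2→R gives 7>3; P3→Z gives 9>1]
(D,P,Z): not NE [P1→B gives 8>6; P2→Q gives 9>2]
(D,P,W): not NE [P1→C gives 10>0; P2→Q gives 9>0; P3→Z gives 9>3]
(D,Q,X): not NE [P1→C gives 7>3; P3→Z gives 9>3]
(D,Q,Y): not NE [P2→R gives 7>2]
(D,Q,Z): NE
(D,Q,W): not NE [P1→A gives 8>4; P3→Z gives 9>7]
(D,R,X): not NE [P1→B gives 9>0; P2→Q gives 9>7; P3→Y gives 8>5]
(D,R,Y): not NE [P1→A gives 9>1]
(D,R,Z): not NE [P1→C gives 8>3; P2→Q gives 9>3; P3→Y gives 8>2]
(D,R,W): not NE [P2→Q gives 9>7; P3→Y gives 8>6]

Nash profiles: (C,P,W), (D,Q,Z)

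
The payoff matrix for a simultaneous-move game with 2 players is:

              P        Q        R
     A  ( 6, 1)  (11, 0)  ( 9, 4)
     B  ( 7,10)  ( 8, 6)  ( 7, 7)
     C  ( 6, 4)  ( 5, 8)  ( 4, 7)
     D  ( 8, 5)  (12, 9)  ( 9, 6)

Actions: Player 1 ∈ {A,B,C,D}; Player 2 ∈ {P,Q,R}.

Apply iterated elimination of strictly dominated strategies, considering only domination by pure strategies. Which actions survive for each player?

P1 drop B (D beats it: P:8>7 Q:12>8 R:9>7)
P1 drop C (D beats it: P:8>6 Q:12>5 R:9>4)
P2 drop P (R beats it: A:4>1 D:6>5)
P1→{A,D} P2→{Q,R}

IESDS → P1:{A,D} P2:{Q,R}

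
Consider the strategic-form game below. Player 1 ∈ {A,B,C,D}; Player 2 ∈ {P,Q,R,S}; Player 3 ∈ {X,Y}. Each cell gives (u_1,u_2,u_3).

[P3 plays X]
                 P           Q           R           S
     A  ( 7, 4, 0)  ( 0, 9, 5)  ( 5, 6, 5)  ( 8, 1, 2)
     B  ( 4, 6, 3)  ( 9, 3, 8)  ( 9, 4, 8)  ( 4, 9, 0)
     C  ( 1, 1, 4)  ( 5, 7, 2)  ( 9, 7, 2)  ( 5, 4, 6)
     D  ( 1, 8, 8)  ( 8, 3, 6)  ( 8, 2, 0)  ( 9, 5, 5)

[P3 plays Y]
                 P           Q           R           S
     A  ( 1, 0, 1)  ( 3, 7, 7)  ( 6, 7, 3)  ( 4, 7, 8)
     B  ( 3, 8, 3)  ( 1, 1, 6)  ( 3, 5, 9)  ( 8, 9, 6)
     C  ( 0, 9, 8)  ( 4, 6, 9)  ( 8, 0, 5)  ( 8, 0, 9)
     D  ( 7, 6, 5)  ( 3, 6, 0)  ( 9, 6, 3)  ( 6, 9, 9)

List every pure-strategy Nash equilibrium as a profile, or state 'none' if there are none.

PSNE = {(B,S,Y)}

(A,P,X): not NE [P2→Q gives 9>4; P3→Y gives 1>0]
(A,P,Y): not NE [P1→D gives 7>1; P2→S gives 7>0]
(A,Q,X): not NE [P1→B gives 9>0; P3→Y gives 7>5]
(A,Q,Y): not NE [P1→C gives 4>3]
(A,R,X): not NE [P1→C gives 9>5; P2→Q gives 9>6]
(A,R,Y): not NE [P1→D gives 9>6; P3→X gives 5>3]
(A,S,X): not NE [P1→D gives 9>8; P2→Q gives 9>1; P3→Y gives 8>2]
(A,S,Y): not NE [P1→C gives 8>4]
(B,P,X): not NE [P1→A gives 7>4; P2→S gives 9>6]
(B,P,Y): not NE [P1→D gives 7>3; P2→S gives 9>8]
(B,Q,X): not NE [P2→S gives 9>3]
(B,Q,Y): not NE [P1→C gives 4>1; P2→S gives 9>1; P3→X gives 8>6]
(B,R,X): not NE [P2→S gives 9>4; P3→Y gives 9>8]
(B,R,Y): not NE [P1→D gives 9>3; P2→S gives 9>5]
(B,S,X): not NE [P1→D gives 9>4; P3→Y gives 6>0]
(B,S,Y): NE
(C,P,X): not NE [P1→A gives 7>1; P2→R gives 7>1; P3→Y gives 8>4]
(C,P,Y): not NE [P1→D gives 7>0]
(C,Q,X): not NE [P1→B gives 9>5; P3→Y gives 9>2]
(C,Q,Y): not NE [P2→P gives 9>6]
(C,R,X): not NE [P3→Y gives 5>2]
(C,R,Y): not NE [P1→D gives 9>8; P2→P gives 9>0]
(C,S,X): not NE [P1→D gives 9>5; P2→R gives 7>4; P3→Y gives 9>6]
(C,S,Y): not NE [P2→P gives 9>0]
(D,P,X): not NE [P1→A gives 7>1]
(D,P,Y): not NE [P2→S gives 9>6; P3→X gives 8>5]
(D,Q,X): not NE [P1→B gives 9>8; P2→P gives 8>3]
(D,Q,Y): not NE [P1→C gives 4>3; P2→S gives 9>6; P3→X gives 6>0]
(D,R,X): not NE [P1→C gives 9>8; P2→P gives 8>2; P3→Y gives 3>0]
(D,R,Y): not NE [P2→S gives 9>6]
(D,S,X): not NE [P2→P gives 8>5; P3→Y gives 9>5]
(D,S,Y): not NE [P1→C gives 8>6]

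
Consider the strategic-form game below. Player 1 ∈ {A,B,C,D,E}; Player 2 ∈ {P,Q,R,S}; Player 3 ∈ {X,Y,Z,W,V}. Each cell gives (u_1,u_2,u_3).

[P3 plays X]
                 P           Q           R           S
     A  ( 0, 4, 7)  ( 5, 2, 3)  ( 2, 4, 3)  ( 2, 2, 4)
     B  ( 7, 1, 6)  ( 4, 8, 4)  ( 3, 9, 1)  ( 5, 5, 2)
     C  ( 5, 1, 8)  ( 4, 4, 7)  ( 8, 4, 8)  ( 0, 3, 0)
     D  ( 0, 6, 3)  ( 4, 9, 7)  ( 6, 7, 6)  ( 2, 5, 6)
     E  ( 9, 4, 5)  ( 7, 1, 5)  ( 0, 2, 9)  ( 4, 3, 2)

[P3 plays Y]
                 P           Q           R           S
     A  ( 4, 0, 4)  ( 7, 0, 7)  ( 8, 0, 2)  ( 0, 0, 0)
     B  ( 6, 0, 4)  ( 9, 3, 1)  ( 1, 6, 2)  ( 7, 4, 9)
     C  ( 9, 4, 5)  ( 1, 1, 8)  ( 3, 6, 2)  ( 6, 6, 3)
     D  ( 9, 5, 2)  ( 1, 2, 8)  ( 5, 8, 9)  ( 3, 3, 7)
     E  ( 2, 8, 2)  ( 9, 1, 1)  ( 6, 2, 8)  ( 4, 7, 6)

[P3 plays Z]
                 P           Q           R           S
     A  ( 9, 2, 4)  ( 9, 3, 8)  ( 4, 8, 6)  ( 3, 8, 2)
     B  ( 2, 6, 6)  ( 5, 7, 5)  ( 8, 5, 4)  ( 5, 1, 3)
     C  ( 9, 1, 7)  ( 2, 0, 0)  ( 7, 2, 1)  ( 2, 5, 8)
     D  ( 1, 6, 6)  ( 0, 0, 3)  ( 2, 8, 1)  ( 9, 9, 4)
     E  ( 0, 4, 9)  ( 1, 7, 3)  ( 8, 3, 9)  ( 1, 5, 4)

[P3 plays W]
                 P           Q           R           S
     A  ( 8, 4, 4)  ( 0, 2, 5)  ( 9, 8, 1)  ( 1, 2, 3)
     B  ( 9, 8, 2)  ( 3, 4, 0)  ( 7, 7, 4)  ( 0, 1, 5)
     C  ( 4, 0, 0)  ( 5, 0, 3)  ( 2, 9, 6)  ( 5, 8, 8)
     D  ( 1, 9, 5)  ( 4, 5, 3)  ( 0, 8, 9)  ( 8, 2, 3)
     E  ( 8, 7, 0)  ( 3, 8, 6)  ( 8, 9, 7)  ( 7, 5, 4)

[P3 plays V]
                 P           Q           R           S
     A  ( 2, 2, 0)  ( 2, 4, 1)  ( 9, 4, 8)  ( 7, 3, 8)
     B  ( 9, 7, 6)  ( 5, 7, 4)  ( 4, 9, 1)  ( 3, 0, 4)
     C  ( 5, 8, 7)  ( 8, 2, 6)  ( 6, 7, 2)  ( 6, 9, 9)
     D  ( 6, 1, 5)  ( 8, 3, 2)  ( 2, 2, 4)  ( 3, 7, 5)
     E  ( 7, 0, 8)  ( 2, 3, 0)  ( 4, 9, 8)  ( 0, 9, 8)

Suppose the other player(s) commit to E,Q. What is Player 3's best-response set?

BR_3 = {W}

u_3(X vs E,Q) = 5
u_3(Y vs E,Q) = 1
u_3(Z vs E,Q) = 3
u_3(W vs E,Q) = 6
u_3(V vs E,Q) = 0
max payoff 6 at {W}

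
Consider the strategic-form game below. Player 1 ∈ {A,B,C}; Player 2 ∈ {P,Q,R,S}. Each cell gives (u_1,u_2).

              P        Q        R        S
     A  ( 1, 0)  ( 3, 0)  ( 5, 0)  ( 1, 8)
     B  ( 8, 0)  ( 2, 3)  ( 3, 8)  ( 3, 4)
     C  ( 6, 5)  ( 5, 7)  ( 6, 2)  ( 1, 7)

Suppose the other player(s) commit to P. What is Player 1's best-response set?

BR_1 = {B}

u_1(A vs P) = 1
u_1(B vs P) = 8
u_1(C vs P) = 6
max payoff 8 at {B}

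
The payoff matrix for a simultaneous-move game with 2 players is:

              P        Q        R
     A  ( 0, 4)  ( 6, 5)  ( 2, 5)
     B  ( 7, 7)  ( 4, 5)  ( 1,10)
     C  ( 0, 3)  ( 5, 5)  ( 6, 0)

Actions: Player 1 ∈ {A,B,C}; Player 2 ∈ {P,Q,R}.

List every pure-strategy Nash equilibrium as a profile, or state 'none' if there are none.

PSNE = {(A,Q)}

(A,P): not NE [P1→B gives 7>0; P2→R gives 5>4]
(A,Q): NE
(A,R): not NE [P1→C gives 6>2]
(B,P): not NE [P2→R gives 10>7]
(B,Q): not NE [P1→A gives 6>4; P2→R gives 10>5]
(B,R): not NE [P1→C gives 6>1]
(C,P): not NE [P1→B gives 7>0; P2→Q gives 5>3]
(C,Q): not NE [P1→A gives 6>5]
(C,R): not NE [P2→Q gives 5>0]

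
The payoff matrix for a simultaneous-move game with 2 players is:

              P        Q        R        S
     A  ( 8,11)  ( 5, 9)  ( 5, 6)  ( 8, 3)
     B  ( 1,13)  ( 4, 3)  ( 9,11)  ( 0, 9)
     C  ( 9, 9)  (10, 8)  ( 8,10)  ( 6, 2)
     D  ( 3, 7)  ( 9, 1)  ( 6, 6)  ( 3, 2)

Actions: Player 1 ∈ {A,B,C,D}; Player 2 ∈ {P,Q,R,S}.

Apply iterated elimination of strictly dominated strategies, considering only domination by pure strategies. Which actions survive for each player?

P1 drop D (C beats it: P:9>3 Q:10>9 R:8>6 S:6>3)
P2 drop Q (P beats it: A:11>9 B:13>3 C:9>8)
P2 drop S (P beats it: A:11>3 B:13>9 C:9>2)
P1 drop A (C beats it: P:9>8 R:8>5)
P1→{B,C} P2→{P,R}

Survivors P1:{B,C} P2:{P,R}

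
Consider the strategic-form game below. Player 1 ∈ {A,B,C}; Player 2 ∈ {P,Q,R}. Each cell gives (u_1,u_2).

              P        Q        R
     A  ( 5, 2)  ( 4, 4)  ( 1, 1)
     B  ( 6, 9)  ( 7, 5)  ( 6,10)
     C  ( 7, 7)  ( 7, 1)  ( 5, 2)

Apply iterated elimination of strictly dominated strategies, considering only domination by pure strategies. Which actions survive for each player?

Survivors P1:{B,C} P2:{P,R}

P1 drop A (B beats it: P:6>5 Q:7>4 R:6>1)
P2 drop Q (P beats it: B:9>5 C:7>1)
P1→{B,C} P2→{P,R}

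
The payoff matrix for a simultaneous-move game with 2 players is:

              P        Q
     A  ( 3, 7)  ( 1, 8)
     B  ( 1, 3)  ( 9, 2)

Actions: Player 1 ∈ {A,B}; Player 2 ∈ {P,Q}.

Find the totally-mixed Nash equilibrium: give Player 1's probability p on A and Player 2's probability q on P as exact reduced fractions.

P1 indiff ⇒ q·3+(1-q)·1 = q·1+(1-q)·9 ⇒ q(2) = (1-q)(8) ⇒ q = 4/5
P2 indiff ⇒ p·7+(1-p)·3 = p·8+(1-p)·2 ⇒ p(-1) = (1-p)(-1) ⇒ p = 1/2

(p,q) = (1/2, 4/5)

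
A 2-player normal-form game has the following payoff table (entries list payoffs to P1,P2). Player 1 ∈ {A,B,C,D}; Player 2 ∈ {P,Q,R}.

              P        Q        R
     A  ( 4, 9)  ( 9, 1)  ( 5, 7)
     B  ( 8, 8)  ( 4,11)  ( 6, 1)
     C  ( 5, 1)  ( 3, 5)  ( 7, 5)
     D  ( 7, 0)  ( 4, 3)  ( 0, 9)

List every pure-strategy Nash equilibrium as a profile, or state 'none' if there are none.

Nash profiles: (C,R)

(A,P): not NE [P1→B gives 8>4]
(A,Q): not NE [P2→P gives 9>1]
(A,R): not NE [P1→C gives 7>5; P2→P gives 9>7]
(B,P): not NE [P2→Q gives 11>8]
(B,Q): not NE [P1→A gives 9>4]
(B,R): not NE [P1→C gives 7>6; P2→Q gives 11>1]
(C,P): not NE [P1→B gives 8>5; P2→R gives 5>1]
(C,Q): not NE [P1→A gives 9>3]
(C,R): NE
(D,P): not NE [P1→B gives 8>7; P2→R gives 9>0]
(D,Q): not NE [P1→A gives 9>4; P2→R gives 9>3]
(D,R): not NE [P1→C gives 7>0]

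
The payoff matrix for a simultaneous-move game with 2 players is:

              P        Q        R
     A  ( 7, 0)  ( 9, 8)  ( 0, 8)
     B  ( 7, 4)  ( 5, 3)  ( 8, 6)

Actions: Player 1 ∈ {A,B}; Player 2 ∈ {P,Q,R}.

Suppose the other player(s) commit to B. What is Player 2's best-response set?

argmax u_2 = {R}

u_2(P vs B) = 4
u_2(Q vs B) = 3
u_2(R vs B) = 6
max payoff 6 at {R}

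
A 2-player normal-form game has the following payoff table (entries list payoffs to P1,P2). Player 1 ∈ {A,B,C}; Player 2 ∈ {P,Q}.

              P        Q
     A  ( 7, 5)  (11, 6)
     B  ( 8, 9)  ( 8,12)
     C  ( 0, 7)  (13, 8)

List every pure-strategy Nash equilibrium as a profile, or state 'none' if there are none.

(A,P): not NE [P1→B gives 8>7; P2→Q gives 6>5]
(A,Q): not NE [P1→C gives 13>11]
(B,P): not NE [P2→Q gives 12>9]
(B,Q): not NE [P1→C gives 13>8]
(C,P): not NE [P1→B gives 8>0; P2→Q gives 8>7]
(C,Q): NE

PSNE = {(C,Q)}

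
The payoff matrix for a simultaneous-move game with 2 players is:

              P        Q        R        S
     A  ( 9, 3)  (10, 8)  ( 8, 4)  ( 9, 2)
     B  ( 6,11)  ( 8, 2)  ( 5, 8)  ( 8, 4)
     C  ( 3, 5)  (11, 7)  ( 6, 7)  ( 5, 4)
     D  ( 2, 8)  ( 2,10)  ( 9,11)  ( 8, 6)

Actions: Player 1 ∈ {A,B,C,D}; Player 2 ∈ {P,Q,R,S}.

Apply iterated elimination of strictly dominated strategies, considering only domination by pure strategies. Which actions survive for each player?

IESDS → P1:{A,C,D} P2:{Q,R}

P1 drop B (A beats it: P:9>6 Q:10>8 R:8>5 S:9>8)
P2 drop P (Q beats it: A:8>3 C:7>5 D:10>8)
P2 drop S (Q beats it: A:8>2 C:7>4 D:10>6)
P1→{A,C,D} P2→{Q,R}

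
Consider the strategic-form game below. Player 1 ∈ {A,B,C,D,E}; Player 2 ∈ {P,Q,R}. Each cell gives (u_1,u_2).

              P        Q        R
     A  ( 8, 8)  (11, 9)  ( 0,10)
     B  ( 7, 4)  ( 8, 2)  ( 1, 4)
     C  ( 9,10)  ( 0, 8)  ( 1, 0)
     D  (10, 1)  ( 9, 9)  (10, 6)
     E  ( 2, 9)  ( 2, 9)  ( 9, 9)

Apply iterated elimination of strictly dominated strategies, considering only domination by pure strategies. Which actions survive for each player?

IESDS → P1:{A,D} P2:{Q,R}

P1 drop B (D beats it: P:10>7 Q:9>8 R:10>1)
P1 drop C (D beats it: P:10>9 Q:9>0 R:10>1)
P1 drop E (D beats it: P:10>2 Q:9>2 R:10>9)
P2 drop P (Q beats it: A:9>8 D:9>1)
P1→{A,D} P2→{Q,R}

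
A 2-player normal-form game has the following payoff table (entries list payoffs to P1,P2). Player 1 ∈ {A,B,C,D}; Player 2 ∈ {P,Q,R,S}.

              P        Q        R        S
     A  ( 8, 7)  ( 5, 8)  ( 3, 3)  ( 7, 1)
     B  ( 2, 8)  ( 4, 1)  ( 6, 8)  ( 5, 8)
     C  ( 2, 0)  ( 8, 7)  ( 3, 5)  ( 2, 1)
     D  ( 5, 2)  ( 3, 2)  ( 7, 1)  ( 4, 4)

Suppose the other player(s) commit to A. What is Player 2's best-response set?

u_2(P vs A) = 7
u_2(Q vs A) = 8
u_2(R vs A) = 3
u_2(S vs A) = 1
max payoff 8 at {Q}

argmax u_2 = {Q}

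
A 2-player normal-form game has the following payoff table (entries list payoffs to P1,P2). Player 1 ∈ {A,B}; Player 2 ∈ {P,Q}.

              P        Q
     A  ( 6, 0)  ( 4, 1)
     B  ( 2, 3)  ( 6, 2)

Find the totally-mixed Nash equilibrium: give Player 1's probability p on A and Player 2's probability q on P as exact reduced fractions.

P1 mixes 1/2 on A; P2 mixes 1/3 on P

P1 indiff ⇒ q·6+(1-q)·4 = q·2+(1-q)·6 ⇒ q(4) = (1-q)(2) ⇒ q = 1/3
P2 indiff ⇒ p·0+(1-p)·3 = p·1+(1-p)·2 ⇒ p(-1) = (1-p)(-1) ⇒ p = 1/2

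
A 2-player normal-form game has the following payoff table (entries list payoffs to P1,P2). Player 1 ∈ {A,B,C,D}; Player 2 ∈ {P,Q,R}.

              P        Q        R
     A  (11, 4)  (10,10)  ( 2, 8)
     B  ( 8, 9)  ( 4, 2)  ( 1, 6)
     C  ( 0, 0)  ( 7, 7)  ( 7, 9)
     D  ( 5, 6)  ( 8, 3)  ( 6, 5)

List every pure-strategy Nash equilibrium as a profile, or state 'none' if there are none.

Nash profiles: (A,Q), (C,R)

(A,P): not NE [P2→Q gives 10>4]
(A,Q): NE
(A,R): not NE [P1→C gives 7>2; P2→Q gives 10>8]
(B,P): not NE [P1→A gives 11>8]
(B,Q): not NE [P1→A gives 10>4; P2→P gives 9>2]
(B,R): not NE [P1→C gives 7>1; P2→P gives 9>6]
(C,P): not NE [P1→A gives 11>0; P2→R gives 9>0]
(C,Q): not NE [P1→A gives 10>7; P2→R gives 9>7]
(C,R): NE
(D,P): not NE [P1→A gives 11>5]
(D,Q): not NE [P1→A gives 10>8; P2→P gives 6>3]
(D,R): not NE [P1→C gives 7>6; P2→P gives 6>5]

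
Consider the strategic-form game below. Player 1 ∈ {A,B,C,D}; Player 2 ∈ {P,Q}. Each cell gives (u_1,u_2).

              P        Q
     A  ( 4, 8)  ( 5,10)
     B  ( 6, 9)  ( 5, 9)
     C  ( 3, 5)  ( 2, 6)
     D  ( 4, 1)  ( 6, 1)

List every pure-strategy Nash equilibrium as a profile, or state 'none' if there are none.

(A,P): not NE [P1→B gives 6>4; P2→Q gives 10>8]
(A,Q): not NE [P1→D gives 6>5]
(B,P): NE
(B,Q): not NE [P1→D gives 6>5]
(C,P): not NE [P1→B gives 6>3; P2→Q gives 6>5]
(C,Q): not NE [P1→D gives 6>2]
(D,P): not NE [P1→B gives 6>4]
(D,Q): NE

PSNE = {(B,P), (D,Q)}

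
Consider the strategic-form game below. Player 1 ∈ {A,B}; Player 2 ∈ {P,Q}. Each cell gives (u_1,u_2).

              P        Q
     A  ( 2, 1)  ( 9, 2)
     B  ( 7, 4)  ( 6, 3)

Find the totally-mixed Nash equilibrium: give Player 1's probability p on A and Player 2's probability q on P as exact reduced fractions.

P1 indiff ⇒ q·2+(1-q)·9 = q·7+(1-q)·6 ⇒ q(-5) = (1-q)(-3) ⇒ q = 3/8
P2 indiff ⇒ p·1+(1-p)·4 = p·2+(1-p)·3 ⇒ p(-1) = (1-p)(-1) ⇒ p = 1/2

p=1/2, q=3/8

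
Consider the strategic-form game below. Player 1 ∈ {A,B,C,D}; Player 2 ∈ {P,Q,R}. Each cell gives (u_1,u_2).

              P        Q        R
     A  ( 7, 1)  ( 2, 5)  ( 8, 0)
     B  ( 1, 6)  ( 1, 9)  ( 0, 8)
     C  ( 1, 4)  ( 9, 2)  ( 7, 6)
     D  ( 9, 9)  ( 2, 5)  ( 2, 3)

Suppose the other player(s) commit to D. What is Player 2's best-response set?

P2 best: {P}

u_2(P vs D) = 9
u_2(Q vs D) = 5
u_2(R vs D) = 3
max payoff 9 at {P}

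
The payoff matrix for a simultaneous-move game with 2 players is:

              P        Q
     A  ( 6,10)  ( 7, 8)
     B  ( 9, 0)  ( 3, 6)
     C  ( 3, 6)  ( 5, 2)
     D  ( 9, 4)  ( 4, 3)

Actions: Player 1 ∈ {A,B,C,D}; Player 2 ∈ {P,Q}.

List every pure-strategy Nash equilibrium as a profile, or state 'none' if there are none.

PSNE = {(D,P)}

(A,P): not NE [P1→D gives 9>6]
(A,Q): not NE [P2→P gives 10>8]
(B,P): not NE [P2→Q gives 6>0]
(B,Q): not NE [P1→A gives 7>3]
(C,P): not NE [P1→D gives 9>3]
(C,Q): not NE [P1→A gives 7>5; P2→P gives 6>2]
(D,P): NE
(D,Q): not NE [P1→A gives 7>4; P2→P gives 4>3]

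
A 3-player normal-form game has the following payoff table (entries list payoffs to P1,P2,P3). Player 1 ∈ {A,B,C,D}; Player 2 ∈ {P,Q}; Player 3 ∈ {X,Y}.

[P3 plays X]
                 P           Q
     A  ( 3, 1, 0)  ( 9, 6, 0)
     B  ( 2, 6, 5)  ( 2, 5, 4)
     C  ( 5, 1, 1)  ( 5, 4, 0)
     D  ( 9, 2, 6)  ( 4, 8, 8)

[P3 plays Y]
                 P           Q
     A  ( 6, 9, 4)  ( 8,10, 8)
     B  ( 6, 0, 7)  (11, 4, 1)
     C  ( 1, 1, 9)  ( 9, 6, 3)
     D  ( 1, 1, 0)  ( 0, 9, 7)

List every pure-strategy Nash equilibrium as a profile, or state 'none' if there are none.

No pure NE.

(A,P,X): not NE [P1→D gives 9>3; P2→Q gives 6>1; P3→Y gives 4>0]
(A,P,Y): not NE [P2→Q gives 10>9]
(A,Q,X): not NE [P3→Y gives 8>0]
(A,Q,Y): not NE [P1→B gives 11>8]
(B,P,X): not NE [P1→D gives 9>2; P3→Y gives 7>5]
(B,P,Y): not NE [P2→Q gives 4>0]
(B,Q,X): not NE [P1→A gives 9>2; P2→P gives 6>5]
(B,Q,Y): not NE [P3→X gives 4>1]
(C,P,X): not NE [P1→D gives 9>5; P2→Q gives 4>1; P3→Y gives 9>1]
(C,P,Y): not NE [P1→B gives 6>1; P2→Q gives 6>1]
(C,Q,X): not NE [P1→A gives 9>5; P3→Y gives 3>0]
(C,Q,Y): not NE [P1→B gives 11>9]
(D,P,X): not NE [P2→Q gives 8>2]
(D,P,Y): not NE [P1→B gives 6>1; P2→Q gives 9>1; P3→X gives 6>0]
(D,Q,X): not NE [P1→A gives 9>4]
(D,Q,Y): not NE [P1→B gives 11>0; P3→X gives 8>7]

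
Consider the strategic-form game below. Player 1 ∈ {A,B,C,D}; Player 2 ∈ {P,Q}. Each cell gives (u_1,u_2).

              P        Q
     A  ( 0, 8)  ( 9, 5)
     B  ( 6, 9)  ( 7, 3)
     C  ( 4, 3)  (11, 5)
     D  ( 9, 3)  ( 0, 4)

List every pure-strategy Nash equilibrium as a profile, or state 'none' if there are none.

(A,P): not NE [P1→D gives 9>0]
(A,Q): not NE [P1→C gives 11>9; P2→P gives 8>5]
(B,P): not NE [P1→D gives 9>6]
(B,Q): not NE [P1→C gives 11>7; P2→P gives 9>3]
(C,P): not NE [P1→D gives 9>4; P2→Q gives 5>3]
(C,Q): NE
(D,P): not NE [P2→Q gives 4>3]
(D,Q): not NE [P1→C gives 11>0]

PSNE = {(C,Q)}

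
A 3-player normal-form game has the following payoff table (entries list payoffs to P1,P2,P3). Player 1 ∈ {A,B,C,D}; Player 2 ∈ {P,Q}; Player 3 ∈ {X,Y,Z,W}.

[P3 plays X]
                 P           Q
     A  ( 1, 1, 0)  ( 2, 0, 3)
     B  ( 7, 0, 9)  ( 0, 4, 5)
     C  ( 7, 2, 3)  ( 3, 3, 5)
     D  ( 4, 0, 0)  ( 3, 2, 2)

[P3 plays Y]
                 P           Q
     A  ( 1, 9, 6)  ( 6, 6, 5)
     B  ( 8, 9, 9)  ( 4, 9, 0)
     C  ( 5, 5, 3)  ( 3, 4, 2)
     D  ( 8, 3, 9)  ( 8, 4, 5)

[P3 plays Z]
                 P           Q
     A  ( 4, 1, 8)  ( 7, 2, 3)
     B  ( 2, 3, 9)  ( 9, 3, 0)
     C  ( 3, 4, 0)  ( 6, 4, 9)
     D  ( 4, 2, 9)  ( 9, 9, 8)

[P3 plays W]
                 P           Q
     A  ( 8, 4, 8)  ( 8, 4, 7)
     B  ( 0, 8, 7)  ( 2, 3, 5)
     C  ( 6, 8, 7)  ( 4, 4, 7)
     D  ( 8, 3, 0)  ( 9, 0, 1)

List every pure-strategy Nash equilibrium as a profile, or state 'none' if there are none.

Nash profiles: (A,P,W), (B,P,Y), (D,Q,Z)

(A,P,X): not NE [P1→C gives 7>1; P3→W gives 8>0]
(A,P,Y): not NE [P1→D gives 8>1; P3→W gives 8>6]
(A,P,Z): not NE [P2→Q gives 2>1]
(A,P,W): NE
(A,Q,X): not NE [P1→D gives 3>2; P2→P gives 1>0; P3→W gives 7>3]
(A,Q,Y): not NE [P1→D gives 8>6; P2→P gives 9>6; P3→W gives 7>5]
(A,Q,Z): not NE [P1→D gives 9>7; P3→W gives 7>3]
(A,Q,W): not NE [P1→D gives 9>8]
(B,P,X): not NE [P2→Q gives 4>0]
(B,P,Y): NE
(B,P,Z): not NE [P1→D gives 4>2]
(B,P,W): not NE [P1→D gives 8>0; P3→Z gives 9>7]
(B,Q,X): not NE [P1→D gives 3>0]
(B,Q,Y): not NE [P1→D gives 8>4; P3→W gives 5>0]
(B,Q,Z): not NE [P3→W gives 5>0]
(B,Q,W): not NE [P1→D gives 9>2; P2→P gives 8>3]
(C,P,X): not NE [P2→Q gives 3>2; P3→W gives 7>3]
(C,P,Y): not NE [P1→D gives 8>5; P3→W gives 7>3]
(C,P,Z): not NE [P1→D gives 4>3; P3→W gives 7>0]
(C,P,W): not NE [P1→D gives 8>6]
(C,Q,X): not NE [P3→Z gives 9>5]
(C,Q,Y): not NE [P1→D gives 8>3; P2→P gives 5>4; P3→Z gives 9>2]
(C,Q,Z): not NE [P1→D gives 9>6]
(C,Q,W): not NE [P1→D gives 9>4; P2→P gives 8>4; P3→Z gives 9>7]
(D,P,X): not NE [P1→C gives 7>4; P2→Q gives 2>0; P3→Z gives 9>0]
(D,P,Y): not NE [P2→Q gives 4>3]
(D,P,Z): not NE [P2→Q gives 9>2]
(D,P,W): not NE [P3→Z gives 9>0]
(D,Q,X): not NE [P3→Z gives 8>2]
(D,Q,Y): not NE [P3→Z gives 8>5]
(D,Q,Z): NE
(D,Q,W): not NE [P2→P gives 3>0; P3→Z gives 8>1]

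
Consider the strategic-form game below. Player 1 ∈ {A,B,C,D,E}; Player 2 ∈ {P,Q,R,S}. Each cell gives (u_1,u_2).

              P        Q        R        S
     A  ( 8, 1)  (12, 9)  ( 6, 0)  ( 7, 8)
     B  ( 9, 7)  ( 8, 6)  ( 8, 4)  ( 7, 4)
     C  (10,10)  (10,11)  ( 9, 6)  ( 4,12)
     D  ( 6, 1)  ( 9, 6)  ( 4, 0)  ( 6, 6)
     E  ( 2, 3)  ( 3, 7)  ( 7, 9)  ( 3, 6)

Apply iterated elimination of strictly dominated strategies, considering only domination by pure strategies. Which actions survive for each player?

P1 drop D (A beats it: P:8>6 Q:12>9 R:6>4 S:7>6)
P1 drop E (B beats it: P:9>2 Q:8>3 R:8>7 S:7>3)
P2 drop R (P beats it: A:1>0 B:7>4 C:10>6)
P1→{A,B,C} P2→{P,Q,S}

IESDS → P1:{A,B,C} P2:{P,Q,S}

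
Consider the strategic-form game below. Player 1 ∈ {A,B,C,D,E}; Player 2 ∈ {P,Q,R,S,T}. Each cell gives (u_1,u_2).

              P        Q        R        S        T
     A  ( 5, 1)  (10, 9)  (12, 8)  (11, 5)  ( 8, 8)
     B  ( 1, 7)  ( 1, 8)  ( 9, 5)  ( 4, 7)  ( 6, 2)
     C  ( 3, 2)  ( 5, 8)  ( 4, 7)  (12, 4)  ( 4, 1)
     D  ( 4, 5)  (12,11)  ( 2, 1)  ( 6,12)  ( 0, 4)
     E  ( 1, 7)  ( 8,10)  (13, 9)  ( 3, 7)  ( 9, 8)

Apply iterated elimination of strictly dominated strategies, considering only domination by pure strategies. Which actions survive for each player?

P1 drop B (A beats it: P:5>1 Q:10>1 R:12>9 S:11>4 T:8>6)
P2 drop P (Q beats it: A:9>1 C:8>2 D:11>5 E:10>7)
P2 drop R (Q beats it: A:9>8 C:8>7 D:11>1 E:10>9)
P2 drop T (Q beats it: A:9>8 C:8>1 D:11>4 E:10>8)
P1 drop E (A beats it: Q:10>8 S:11>3)
P1→{A,C,D} P2→{Q,S}

IESDS → P1:{A,C,D} P2:{Q,S}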